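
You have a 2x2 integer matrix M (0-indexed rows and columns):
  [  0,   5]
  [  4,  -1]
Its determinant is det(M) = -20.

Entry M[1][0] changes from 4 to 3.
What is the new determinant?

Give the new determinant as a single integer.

Answer: -15

Derivation:
det is linear in row 1: changing M[1][0] by delta changes det by delta * cofactor(1,0).
Cofactor C_10 = (-1)^(1+0) * minor(1,0) = -5
Entry delta = 3 - 4 = -1
Det delta = -1 * -5 = 5
New det = -20 + 5 = -15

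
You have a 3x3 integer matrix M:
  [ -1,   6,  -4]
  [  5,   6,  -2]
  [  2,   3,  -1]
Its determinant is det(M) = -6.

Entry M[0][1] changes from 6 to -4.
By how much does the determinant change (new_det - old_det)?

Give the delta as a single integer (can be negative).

Answer: -10

Derivation:
Cofactor C_01 = 1
Entry delta = -4 - 6 = -10
Det delta = entry_delta * cofactor = -10 * 1 = -10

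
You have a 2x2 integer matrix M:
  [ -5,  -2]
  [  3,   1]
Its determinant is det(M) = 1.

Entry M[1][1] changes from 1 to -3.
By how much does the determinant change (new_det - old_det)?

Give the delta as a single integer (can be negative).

Answer: 20

Derivation:
Cofactor C_11 = -5
Entry delta = -3 - 1 = -4
Det delta = entry_delta * cofactor = -4 * -5 = 20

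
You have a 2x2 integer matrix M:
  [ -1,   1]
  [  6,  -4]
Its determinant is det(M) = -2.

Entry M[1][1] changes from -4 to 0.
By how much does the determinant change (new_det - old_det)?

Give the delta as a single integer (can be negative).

Answer: -4

Derivation:
Cofactor C_11 = -1
Entry delta = 0 - -4 = 4
Det delta = entry_delta * cofactor = 4 * -1 = -4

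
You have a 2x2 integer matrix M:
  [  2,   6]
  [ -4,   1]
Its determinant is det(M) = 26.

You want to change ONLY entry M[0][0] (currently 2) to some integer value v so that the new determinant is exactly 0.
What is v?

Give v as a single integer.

det is linear in entry M[0][0]: det = old_det + (v - 2) * C_00
Cofactor C_00 = 1
Want det = 0: 26 + (v - 2) * 1 = 0
  (v - 2) = -26 / 1 = -26
  v = 2 + (-26) = -24

Answer: -24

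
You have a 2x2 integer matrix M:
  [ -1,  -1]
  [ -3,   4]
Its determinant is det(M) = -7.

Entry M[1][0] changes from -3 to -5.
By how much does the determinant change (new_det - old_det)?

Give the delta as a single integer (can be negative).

Cofactor C_10 = 1
Entry delta = -5 - -3 = -2
Det delta = entry_delta * cofactor = -2 * 1 = -2

Answer: -2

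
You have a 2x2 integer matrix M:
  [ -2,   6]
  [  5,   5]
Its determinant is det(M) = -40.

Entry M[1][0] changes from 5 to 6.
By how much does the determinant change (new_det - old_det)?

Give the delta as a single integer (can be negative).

Answer: -6

Derivation:
Cofactor C_10 = -6
Entry delta = 6 - 5 = 1
Det delta = entry_delta * cofactor = 1 * -6 = -6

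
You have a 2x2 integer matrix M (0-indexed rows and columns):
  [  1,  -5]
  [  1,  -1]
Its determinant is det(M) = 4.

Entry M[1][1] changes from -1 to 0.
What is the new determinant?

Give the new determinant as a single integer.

Answer: 5

Derivation:
det is linear in row 1: changing M[1][1] by delta changes det by delta * cofactor(1,1).
Cofactor C_11 = (-1)^(1+1) * minor(1,1) = 1
Entry delta = 0 - -1 = 1
Det delta = 1 * 1 = 1
New det = 4 + 1 = 5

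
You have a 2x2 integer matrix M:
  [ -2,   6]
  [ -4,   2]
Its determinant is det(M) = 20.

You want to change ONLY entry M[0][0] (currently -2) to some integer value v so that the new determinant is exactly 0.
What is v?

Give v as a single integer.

det is linear in entry M[0][0]: det = old_det + (v - -2) * C_00
Cofactor C_00 = 2
Want det = 0: 20 + (v - -2) * 2 = 0
  (v - -2) = -20 / 2 = -10
  v = -2 + (-10) = -12

Answer: -12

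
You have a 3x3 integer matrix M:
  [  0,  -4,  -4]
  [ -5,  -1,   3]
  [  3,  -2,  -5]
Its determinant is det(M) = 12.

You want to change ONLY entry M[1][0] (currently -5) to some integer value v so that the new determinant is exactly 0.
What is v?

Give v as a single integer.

Answer: -4

Derivation:
det is linear in entry M[1][0]: det = old_det + (v - -5) * C_10
Cofactor C_10 = -12
Want det = 0: 12 + (v - -5) * -12 = 0
  (v - -5) = -12 / -12 = 1
  v = -5 + (1) = -4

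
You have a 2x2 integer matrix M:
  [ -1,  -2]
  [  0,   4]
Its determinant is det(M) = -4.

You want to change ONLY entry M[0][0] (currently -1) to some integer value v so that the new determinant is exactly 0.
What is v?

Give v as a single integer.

det is linear in entry M[0][0]: det = old_det + (v - -1) * C_00
Cofactor C_00 = 4
Want det = 0: -4 + (v - -1) * 4 = 0
  (v - -1) = 4 / 4 = 1
  v = -1 + (1) = 0

Answer: 0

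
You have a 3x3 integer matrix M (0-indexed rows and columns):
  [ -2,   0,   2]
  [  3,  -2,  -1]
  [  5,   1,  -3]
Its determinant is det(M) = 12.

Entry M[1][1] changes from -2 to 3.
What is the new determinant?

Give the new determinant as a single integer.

Answer: -8

Derivation:
det is linear in row 1: changing M[1][1] by delta changes det by delta * cofactor(1,1).
Cofactor C_11 = (-1)^(1+1) * minor(1,1) = -4
Entry delta = 3 - -2 = 5
Det delta = 5 * -4 = -20
New det = 12 + -20 = -8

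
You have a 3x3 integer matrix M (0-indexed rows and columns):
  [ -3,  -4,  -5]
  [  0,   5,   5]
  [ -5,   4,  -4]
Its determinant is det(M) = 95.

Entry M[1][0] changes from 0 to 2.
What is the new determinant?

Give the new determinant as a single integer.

Answer: 23

Derivation:
det is linear in row 1: changing M[1][0] by delta changes det by delta * cofactor(1,0).
Cofactor C_10 = (-1)^(1+0) * minor(1,0) = -36
Entry delta = 2 - 0 = 2
Det delta = 2 * -36 = -72
New det = 95 + -72 = 23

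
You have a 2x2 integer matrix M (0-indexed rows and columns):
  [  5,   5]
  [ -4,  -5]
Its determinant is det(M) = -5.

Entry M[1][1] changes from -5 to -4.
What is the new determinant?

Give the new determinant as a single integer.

Answer: 0

Derivation:
det is linear in row 1: changing M[1][1] by delta changes det by delta * cofactor(1,1).
Cofactor C_11 = (-1)^(1+1) * minor(1,1) = 5
Entry delta = -4 - -5 = 1
Det delta = 1 * 5 = 5
New det = -5 + 5 = 0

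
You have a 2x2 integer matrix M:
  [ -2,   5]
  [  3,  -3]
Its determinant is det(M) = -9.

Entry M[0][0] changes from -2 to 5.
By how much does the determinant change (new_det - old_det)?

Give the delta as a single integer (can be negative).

Answer: -21

Derivation:
Cofactor C_00 = -3
Entry delta = 5 - -2 = 7
Det delta = entry_delta * cofactor = 7 * -3 = -21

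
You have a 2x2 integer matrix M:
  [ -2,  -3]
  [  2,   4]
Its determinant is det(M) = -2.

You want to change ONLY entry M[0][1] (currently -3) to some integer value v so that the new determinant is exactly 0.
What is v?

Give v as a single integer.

Answer: -4

Derivation:
det is linear in entry M[0][1]: det = old_det + (v - -3) * C_01
Cofactor C_01 = -2
Want det = 0: -2 + (v - -3) * -2 = 0
  (v - -3) = 2 / -2 = -1
  v = -3 + (-1) = -4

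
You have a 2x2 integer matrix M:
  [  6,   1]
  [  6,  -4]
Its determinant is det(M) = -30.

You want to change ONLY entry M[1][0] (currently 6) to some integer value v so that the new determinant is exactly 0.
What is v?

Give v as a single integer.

Answer: -24

Derivation:
det is linear in entry M[1][0]: det = old_det + (v - 6) * C_10
Cofactor C_10 = -1
Want det = 0: -30 + (v - 6) * -1 = 0
  (v - 6) = 30 / -1 = -30
  v = 6 + (-30) = -24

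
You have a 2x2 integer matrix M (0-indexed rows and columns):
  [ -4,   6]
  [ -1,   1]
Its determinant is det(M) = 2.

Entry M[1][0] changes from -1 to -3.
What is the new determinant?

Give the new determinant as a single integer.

det is linear in row 1: changing M[1][0] by delta changes det by delta * cofactor(1,0).
Cofactor C_10 = (-1)^(1+0) * minor(1,0) = -6
Entry delta = -3 - -1 = -2
Det delta = -2 * -6 = 12
New det = 2 + 12 = 14

Answer: 14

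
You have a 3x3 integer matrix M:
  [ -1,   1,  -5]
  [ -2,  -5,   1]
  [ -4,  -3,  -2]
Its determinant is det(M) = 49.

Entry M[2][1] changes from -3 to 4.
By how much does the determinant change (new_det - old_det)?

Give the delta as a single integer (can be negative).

Cofactor C_21 = 11
Entry delta = 4 - -3 = 7
Det delta = entry_delta * cofactor = 7 * 11 = 77

Answer: 77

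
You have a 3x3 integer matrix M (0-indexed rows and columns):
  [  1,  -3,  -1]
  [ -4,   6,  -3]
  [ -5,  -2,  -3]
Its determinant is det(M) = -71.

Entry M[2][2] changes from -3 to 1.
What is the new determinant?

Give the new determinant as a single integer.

Answer: -95

Derivation:
det is linear in row 2: changing M[2][2] by delta changes det by delta * cofactor(2,2).
Cofactor C_22 = (-1)^(2+2) * minor(2,2) = -6
Entry delta = 1 - -3 = 4
Det delta = 4 * -6 = -24
New det = -71 + -24 = -95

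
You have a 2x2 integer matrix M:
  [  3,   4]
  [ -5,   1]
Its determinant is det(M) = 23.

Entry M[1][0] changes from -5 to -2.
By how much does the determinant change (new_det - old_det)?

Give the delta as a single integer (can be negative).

Cofactor C_10 = -4
Entry delta = -2 - -5 = 3
Det delta = entry_delta * cofactor = 3 * -4 = -12

Answer: -12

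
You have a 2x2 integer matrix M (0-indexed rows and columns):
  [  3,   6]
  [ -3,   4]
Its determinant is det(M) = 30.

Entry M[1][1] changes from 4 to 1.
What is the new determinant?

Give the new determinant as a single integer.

Answer: 21

Derivation:
det is linear in row 1: changing M[1][1] by delta changes det by delta * cofactor(1,1).
Cofactor C_11 = (-1)^(1+1) * minor(1,1) = 3
Entry delta = 1 - 4 = -3
Det delta = -3 * 3 = -9
New det = 30 + -9 = 21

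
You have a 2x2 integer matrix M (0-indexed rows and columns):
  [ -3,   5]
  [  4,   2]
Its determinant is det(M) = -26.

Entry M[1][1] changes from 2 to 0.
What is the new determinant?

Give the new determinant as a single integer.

det is linear in row 1: changing M[1][1] by delta changes det by delta * cofactor(1,1).
Cofactor C_11 = (-1)^(1+1) * minor(1,1) = -3
Entry delta = 0 - 2 = -2
Det delta = -2 * -3 = 6
New det = -26 + 6 = -20

Answer: -20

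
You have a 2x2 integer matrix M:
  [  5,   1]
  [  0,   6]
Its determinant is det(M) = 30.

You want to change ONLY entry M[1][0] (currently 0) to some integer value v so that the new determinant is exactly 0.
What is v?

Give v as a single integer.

Answer: 30

Derivation:
det is linear in entry M[1][0]: det = old_det + (v - 0) * C_10
Cofactor C_10 = -1
Want det = 0: 30 + (v - 0) * -1 = 0
  (v - 0) = -30 / -1 = 30
  v = 0 + (30) = 30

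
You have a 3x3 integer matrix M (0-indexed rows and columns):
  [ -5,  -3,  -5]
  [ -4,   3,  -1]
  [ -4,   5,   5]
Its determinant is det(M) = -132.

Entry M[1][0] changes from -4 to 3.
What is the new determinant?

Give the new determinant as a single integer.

Answer: -202

Derivation:
det is linear in row 1: changing M[1][0] by delta changes det by delta * cofactor(1,0).
Cofactor C_10 = (-1)^(1+0) * minor(1,0) = -10
Entry delta = 3 - -4 = 7
Det delta = 7 * -10 = -70
New det = -132 + -70 = -202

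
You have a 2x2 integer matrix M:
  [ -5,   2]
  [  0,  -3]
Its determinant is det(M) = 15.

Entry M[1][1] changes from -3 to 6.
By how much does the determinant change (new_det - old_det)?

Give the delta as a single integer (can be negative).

Cofactor C_11 = -5
Entry delta = 6 - -3 = 9
Det delta = entry_delta * cofactor = 9 * -5 = -45

Answer: -45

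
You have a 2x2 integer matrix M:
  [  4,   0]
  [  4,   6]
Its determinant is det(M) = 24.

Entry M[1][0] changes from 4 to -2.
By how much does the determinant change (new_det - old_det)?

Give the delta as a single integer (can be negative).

Cofactor C_10 = 0
Entry delta = -2 - 4 = -6
Det delta = entry_delta * cofactor = -6 * 0 = 0

Answer: 0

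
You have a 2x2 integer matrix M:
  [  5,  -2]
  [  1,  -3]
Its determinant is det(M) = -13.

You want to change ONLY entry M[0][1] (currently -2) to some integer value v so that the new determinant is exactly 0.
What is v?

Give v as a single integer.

Answer: -15

Derivation:
det is linear in entry M[0][1]: det = old_det + (v - -2) * C_01
Cofactor C_01 = -1
Want det = 0: -13 + (v - -2) * -1 = 0
  (v - -2) = 13 / -1 = -13
  v = -2 + (-13) = -15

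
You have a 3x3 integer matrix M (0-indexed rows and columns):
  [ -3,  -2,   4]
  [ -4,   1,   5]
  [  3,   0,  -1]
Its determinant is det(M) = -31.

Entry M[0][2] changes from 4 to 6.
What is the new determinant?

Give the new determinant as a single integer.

Answer: -37

Derivation:
det is linear in row 0: changing M[0][2] by delta changes det by delta * cofactor(0,2).
Cofactor C_02 = (-1)^(0+2) * minor(0,2) = -3
Entry delta = 6 - 4 = 2
Det delta = 2 * -3 = -6
New det = -31 + -6 = -37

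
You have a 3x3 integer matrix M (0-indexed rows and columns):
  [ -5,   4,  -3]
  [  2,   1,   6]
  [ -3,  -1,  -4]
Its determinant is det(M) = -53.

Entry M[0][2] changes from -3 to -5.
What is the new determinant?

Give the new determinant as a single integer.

Answer: -55

Derivation:
det is linear in row 0: changing M[0][2] by delta changes det by delta * cofactor(0,2).
Cofactor C_02 = (-1)^(0+2) * minor(0,2) = 1
Entry delta = -5 - -3 = -2
Det delta = -2 * 1 = -2
New det = -53 + -2 = -55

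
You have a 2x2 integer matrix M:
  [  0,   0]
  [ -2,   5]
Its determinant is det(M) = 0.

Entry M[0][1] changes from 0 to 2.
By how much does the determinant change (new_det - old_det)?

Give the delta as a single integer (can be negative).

Cofactor C_01 = 2
Entry delta = 2 - 0 = 2
Det delta = entry_delta * cofactor = 2 * 2 = 4

Answer: 4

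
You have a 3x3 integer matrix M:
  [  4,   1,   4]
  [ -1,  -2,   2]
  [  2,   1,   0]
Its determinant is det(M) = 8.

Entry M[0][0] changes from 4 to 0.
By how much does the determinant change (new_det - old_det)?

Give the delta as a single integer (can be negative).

Answer: 8

Derivation:
Cofactor C_00 = -2
Entry delta = 0 - 4 = -4
Det delta = entry_delta * cofactor = -4 * -2 = 8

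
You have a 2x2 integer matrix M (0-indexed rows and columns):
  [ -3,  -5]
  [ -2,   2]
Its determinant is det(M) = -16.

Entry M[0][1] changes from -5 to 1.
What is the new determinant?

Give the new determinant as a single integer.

det is linear in row 0: changing M[0][1] by delta changes det by delta * cofactor(0,1).
Cofactor C_01 = (-1)^(0+1) * minor(0,1) = 2
Entry delta = 1 - -5 = 6
Det delta = 6 * 2 = 12
New det = -16 + 12 = -4

Answer: -4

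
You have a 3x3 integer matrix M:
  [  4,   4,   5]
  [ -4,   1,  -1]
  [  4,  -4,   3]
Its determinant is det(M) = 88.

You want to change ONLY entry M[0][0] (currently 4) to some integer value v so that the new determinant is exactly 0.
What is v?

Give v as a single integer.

Answer: 92

Derivation:
det is linear in entry M[0][0]: det = old_det + (v - 4) * C_00
Cofactor C_00 = -1
Want det = 0: 88 + (v - 4) * -1 = 0
  (v - 4) = -88 / -1 = 88
  v = 4 + (88) = 92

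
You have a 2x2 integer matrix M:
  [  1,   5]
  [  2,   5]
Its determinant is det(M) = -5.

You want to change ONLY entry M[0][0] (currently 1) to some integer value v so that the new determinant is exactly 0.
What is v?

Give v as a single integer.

Answer: 2

Derivation:
det is linear in entry M[0][0]: det = old_det + (v - 1) * C_00
Cofactor C_00 = 5
Want det = 0: -5 + (v - 1) * 5 = 0
  (v - 1) = 5 / 5 = 1
  v = 1 + (1) = 2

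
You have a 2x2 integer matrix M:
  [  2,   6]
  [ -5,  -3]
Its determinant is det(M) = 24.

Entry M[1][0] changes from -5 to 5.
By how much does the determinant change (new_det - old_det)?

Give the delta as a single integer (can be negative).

Cofactor C_10 = -6
Entry delta = 5 - -5 = 10
Det delta = entry_delta * cofactor = 10 * -6 = -60

Answer: -60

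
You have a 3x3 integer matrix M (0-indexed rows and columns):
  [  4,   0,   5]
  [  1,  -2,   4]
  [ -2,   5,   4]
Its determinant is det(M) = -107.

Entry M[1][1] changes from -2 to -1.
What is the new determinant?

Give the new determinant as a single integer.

det is linear in row 1: changing M[1][1] by delta changes det by delta * cofactor(1,1).
Cofactor C_11 = (-1)^(1+1) * minor(1,1) = 26
Entry delta = -1 - -2 = 1
Det delta = 1 * 26 = 26
New det = -107 + 26 = -81

Answer: -81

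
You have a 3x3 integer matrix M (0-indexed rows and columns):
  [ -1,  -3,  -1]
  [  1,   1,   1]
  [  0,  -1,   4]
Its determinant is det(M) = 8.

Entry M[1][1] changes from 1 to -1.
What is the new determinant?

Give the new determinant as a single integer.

det is linear in row 1: changing M[1][1] by delta changes det by delta * cofactor(1,1).
Cofactor C_11 = (-1)^(1+1) * minor(1,1) = -4
Entry delta = -1 - 1 = -2
Det delta = -2 * -4 = 8
New det = 8 + 8 = 16

Answer: 16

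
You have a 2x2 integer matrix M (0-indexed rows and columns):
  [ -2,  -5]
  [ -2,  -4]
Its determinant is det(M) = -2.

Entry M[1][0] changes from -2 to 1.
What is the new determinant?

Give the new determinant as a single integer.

Answer: 13

Derivation:
det is linear in row 1: changing M[1][0] by delta changes det by delta * cofactor(1,0).
Cofactor C_10 = (-1)^(1+0) * minor(1,0) = 5
Entry delta = 1 - -2 = 3
Det delta = 3 * 5 = 15
New det = -2 + 15 = 13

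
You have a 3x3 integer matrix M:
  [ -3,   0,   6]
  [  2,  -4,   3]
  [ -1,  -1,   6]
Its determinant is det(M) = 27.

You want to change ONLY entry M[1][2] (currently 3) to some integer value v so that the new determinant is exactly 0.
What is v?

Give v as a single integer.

det is linear in entry M[1][2]: det = old_det + (v - 3) * C_12
Cofactor C_12 = -3
Want det = 0: 27 + (v - 3) * -3 = 0
  (v - 3) = -27 / -3 = 9
  v = 3 + (9) = 12

Answer: 12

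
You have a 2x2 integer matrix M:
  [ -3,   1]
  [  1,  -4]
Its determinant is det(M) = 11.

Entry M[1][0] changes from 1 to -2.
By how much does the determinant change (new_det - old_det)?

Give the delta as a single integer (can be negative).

Cofactor C_10 = -1
Entry delta = -2 - 1 = -3
Det delta = entry_delta * cofactor = -3 * -1 = 3

Answer: 3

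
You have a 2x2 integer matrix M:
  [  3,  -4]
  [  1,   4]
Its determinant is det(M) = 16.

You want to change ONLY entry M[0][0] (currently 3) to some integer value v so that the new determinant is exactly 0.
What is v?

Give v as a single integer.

det is linear in entry M[0][0]: det = old_det + (v - 3) * C_00
Cofactor C_00 = 4
Want det = 0: 16 + (v - 3) * 4 = 0
  (v - 3) = -16 / 4 = -4
  v = 3 + (-4) = -1

Answer: -1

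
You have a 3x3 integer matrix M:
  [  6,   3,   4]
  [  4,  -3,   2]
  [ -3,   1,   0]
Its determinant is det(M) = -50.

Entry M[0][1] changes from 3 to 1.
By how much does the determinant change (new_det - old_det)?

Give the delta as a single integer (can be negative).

Answer: 12

Derivation:
Cofactor C_01 = -6
Entry delta = 1 - 3 = -2
Det delta = entry_delta * cofactor = -2 * -6 = 12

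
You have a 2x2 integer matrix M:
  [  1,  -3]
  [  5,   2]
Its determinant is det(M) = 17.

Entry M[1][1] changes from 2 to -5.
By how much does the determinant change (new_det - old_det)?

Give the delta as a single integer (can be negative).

Cofactor C_11 = 1
Entry delta = -5 - 2 = -7
Det delta = entry_delta * cofactor = -7 * 1 = -7

Answer: -7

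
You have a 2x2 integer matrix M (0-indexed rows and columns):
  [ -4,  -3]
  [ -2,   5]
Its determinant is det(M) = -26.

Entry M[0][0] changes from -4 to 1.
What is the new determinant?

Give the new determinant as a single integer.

det is linear in row 0: changing M[0][0] by delta changes det by delta * cofactor(0,0).
Cofactor C_00 = (-1)^(0+0) * minor(0,0) = 5
Entry delta = 1 - -4 = 5
Det delta = 5 * 5 = 25
New det = -26 + 25 = -1

Answer: -1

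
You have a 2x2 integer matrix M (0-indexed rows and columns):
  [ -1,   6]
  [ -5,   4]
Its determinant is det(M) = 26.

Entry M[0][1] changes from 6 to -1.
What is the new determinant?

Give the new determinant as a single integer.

Answer: -9

Derivation:
det is linear in row 0: changing M[0][1] by delta changes det by delta * cofactor(0,1).
Cofactor C_01 = (-1)^(0+1) * minor(0,1) = 5
Entry delta = -1 - 6 = -7
Det delta = -7 * 5 = -35
New det = 26 + -35 = -9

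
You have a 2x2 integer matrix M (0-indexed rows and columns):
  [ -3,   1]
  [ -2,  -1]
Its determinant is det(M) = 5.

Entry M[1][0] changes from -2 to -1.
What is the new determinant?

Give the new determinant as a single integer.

Answer: 4

Derivation:
det is linear in row 1: changing M[1][0] by delta changes det by delta * cofactor(1,0).
Cofactor C_10 = (-1)^(1+0) * minor(1,0) = -1
Entry delta = -1 - -2 = 1
Det delta = 1 * -1 = -1
New det = 5 + -1 = 4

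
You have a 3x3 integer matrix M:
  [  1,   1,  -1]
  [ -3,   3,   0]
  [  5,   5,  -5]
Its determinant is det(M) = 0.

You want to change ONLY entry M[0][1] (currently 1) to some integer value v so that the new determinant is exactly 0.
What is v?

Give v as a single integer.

Answer: 1

Derivation:
det is linear in entry M[0][1]: det = old_det + (v - 1) * C_01
Cofactor C_01 = -15
Want det = 0: 0 + (v - 1) * -15 = 0
  (v - 1) = 0 / -15 = 0
  v = 1 + (0) = 1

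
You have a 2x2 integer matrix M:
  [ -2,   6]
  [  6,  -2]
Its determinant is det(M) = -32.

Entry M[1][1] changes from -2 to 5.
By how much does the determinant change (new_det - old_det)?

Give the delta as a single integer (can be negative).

Cofactor C_11 = -2
Entry delta = 5 - -2 = 7
Det delta = entry_delta * cofactor = 7 * -2 = -14

Answer: -14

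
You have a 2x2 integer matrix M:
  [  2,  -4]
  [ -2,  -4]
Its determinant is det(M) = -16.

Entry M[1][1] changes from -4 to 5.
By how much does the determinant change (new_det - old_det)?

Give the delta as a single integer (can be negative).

Cofactor C_11 = 2
Entry delta = 5 - -4 = 9
Det delta = entry_delta * cofactor = 9 * 2 = 18

Answer: 18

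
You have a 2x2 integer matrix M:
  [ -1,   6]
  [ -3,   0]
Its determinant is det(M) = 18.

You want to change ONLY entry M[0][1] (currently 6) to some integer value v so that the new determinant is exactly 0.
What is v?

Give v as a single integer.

Answer: 0

Derivation:
det is linear in entry M[0][1]: det = old_det + (v - 6) * C_01
Cofactor C_01 = 3
Want det = 0: 18 + (v - 6) * 3 = 0
  (v - 6) = -18 / 3 = -6
  v = 6 + (-6) = 0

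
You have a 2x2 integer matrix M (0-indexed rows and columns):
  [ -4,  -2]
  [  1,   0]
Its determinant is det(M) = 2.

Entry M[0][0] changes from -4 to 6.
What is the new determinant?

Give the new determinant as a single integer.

det is linear in row 0: changing M[0][0] by delta changes det by delta * cofactor(0,0).
Cofactor C_00 = (-1)^(0+0) * minor(0,0) = 0
Entry delta = 6 - -4 = 10
Det delta = 10 * 0 = 0
New det = 2 + 0 = 2

Answer: 2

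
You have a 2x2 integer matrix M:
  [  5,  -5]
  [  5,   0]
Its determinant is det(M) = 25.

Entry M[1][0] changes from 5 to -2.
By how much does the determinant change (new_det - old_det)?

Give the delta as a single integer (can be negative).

Cofactor C_10 = 5
Entry delta = -2 - 5 = -7
Det delta = entry_delta * cofactor = -7 * 5 = -35

Answer: -35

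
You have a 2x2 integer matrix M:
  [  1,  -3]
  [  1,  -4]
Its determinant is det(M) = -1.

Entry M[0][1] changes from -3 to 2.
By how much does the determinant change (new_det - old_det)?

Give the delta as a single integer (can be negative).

Cofactor C_01 = -1
Entry delta = 2 - -3 = 5
Det delta = entry_delta * cofactor = 5 * -1 = -5

Answer: -5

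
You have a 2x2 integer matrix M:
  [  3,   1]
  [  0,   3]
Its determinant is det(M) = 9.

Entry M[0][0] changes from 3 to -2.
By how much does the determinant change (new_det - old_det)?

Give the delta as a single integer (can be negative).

Answer: -15

Derivation:
Cofactor C_00 = 3
Entry delta = -2 - 3 = -5
Det delta = entry_delta * cofactor = -5 * 3 = -15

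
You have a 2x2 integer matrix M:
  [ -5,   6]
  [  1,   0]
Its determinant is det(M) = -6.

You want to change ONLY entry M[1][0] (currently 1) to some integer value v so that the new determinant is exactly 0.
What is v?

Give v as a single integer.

det is linear in entry M[1][0]: det = old_det + (v - 1) * C_10
Cofactor C_10 = -6
Want det = 0: -6 + (v - 1) * -6 = 0
  (v - 1) = 6 / -6 = -1
  v = 1 + (-1) = 0

Answer: 0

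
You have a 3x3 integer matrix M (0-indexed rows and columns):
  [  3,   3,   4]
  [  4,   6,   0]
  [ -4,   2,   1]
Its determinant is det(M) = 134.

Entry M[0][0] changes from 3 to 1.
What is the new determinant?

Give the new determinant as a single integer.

Answer: 122

Derivation:
det is linear in row 0: changing M[0][0] by delta changes det by delta * cofactor(0,0).
Cofactor C_00 = (-1)^(0+0) * minor(0,0) = 6
Entry delta = 1 - 3 = -2
Det delta = -2 * 6 = -12
New det = 134 + -12 = 122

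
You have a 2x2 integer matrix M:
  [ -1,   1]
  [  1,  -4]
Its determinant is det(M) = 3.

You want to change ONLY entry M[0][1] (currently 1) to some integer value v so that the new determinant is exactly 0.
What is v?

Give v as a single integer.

det is linear in entry M[0][1]: det = old_det + (v - 1) * C_01
Cofactor C_01 = -1
Want det = 0: 3 + (v - 1) * -1 = 0
  (v - 1) = -3 / -1 = 3
  v = 1 + (3) = 4

Answer: 4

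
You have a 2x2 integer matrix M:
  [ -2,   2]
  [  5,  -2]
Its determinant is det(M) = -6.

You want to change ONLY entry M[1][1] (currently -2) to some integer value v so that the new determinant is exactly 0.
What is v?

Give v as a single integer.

det is linear in entry M[1][1]: det = old_det + (v - -2) * C_11
Cofactor C_11 = -2
Want det = 0: -6 + (v - -2) * -2 = 0
  (v - -2) = 6 / -2 = -3
  v = -2 + (-3) = -5

Answer: -5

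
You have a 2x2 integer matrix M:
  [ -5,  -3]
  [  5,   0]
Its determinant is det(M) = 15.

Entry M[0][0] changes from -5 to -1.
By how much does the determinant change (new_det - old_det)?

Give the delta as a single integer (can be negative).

Answer: 0

Derivation:
Cofactor C_00 = 0
Entry delta = -1 - -5 = 4
Det delta = entry_delta * cofactor = 4 * 0 = 0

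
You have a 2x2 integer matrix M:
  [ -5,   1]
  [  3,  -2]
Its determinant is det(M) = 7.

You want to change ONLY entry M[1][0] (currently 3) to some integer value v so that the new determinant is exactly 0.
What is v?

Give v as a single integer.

det is linear in entry M[1][0]: det = old_det + (v - 3) * C_10
Cofactor C_10 = -1
Want det = 0: 7 + (v - 3) * -1 = 0
  (v - 3) = -7 / -1 = 7
  v = 3 + (7) = 10

Answer: 10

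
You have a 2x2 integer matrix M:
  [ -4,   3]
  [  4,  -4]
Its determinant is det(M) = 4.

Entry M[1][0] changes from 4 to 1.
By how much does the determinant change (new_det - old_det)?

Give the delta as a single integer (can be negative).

Answer: 9

Derivation:
Cofactor C_10 = -3
Entry delta = 1 - 4 = -3
Det delta = entry_delta * cofactor = -3 * -3 = 9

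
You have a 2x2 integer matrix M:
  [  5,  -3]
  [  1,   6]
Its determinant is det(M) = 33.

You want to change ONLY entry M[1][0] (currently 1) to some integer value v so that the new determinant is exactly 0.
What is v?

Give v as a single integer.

Answer: -10

Derivation:
det is linear in entry M[1][0]: det = old_det + (v - 1) * C_10
Cofactor C_10 = 3
Want det = 0: 33 + (v - 1) * 3 = 0
  (v - 1) = -33 / 3 = -11
  v = 1 + (-11) = -10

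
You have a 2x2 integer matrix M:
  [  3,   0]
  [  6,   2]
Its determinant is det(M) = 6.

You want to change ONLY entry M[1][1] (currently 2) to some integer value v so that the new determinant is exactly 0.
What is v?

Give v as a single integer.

Answer: 0

Derivation:
det is linear in entry M[1][1]: det = old_det + (v - 2) * C_11
Cofactor C_11 = 3
Want det = 0: 6 + (v - 2) * 3 = 0
  (v - 2) = -6 / 3 = -2
  v = 2 + (-2) = 0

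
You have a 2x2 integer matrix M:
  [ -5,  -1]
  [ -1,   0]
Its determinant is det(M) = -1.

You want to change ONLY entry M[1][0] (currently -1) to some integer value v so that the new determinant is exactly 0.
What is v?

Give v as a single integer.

Answer: 0

Derivation:
det is linear in entry M[1][0]: det = old_det + (v - -1) * C_10
Cofactor C_10 = 1
Want det = 0: -1 + (v - -1) * 1 = 0
  (v - -1) = 1 / 1 = 1
  v = -1 + (1) = 0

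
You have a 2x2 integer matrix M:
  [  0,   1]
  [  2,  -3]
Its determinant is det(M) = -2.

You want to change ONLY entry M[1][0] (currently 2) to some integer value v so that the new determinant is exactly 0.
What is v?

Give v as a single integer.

det is linear in entry M[1][0]: det = old_det + (v - 2) * C_10
Cofactor C_10 = -1
Want det = 0: -2 + (v - 2) * -1 = 0
  (v - 2) = 2 / -1 = -2
  v = 2 + (-2) = 0

Answer: 0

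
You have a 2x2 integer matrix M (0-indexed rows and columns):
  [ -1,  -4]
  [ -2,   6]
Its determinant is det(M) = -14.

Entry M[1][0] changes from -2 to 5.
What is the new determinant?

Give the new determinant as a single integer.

Answer: 14

Derivation:
det is linear in row 1: changing M[1][0] by delta changes det by delta * cofactor(1,0).
Cofactor C_10 = (-1)^(1+0) * minor(1,0) = 4
Entry delta = 5 - -2 = 7
Det delta = 7 * 4 = 28
New det = -14 + 28 = 14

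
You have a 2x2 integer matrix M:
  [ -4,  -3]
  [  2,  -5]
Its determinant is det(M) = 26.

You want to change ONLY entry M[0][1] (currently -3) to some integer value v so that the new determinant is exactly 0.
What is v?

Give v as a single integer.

det is linear in entry M[0][1]: det = old_det + (v - -3) * C_01
Cofactor C_01 = -2
Want det = 0: 26 + (v - -3) * -2 = 0
  (v - -3) = -26 / -2 = 13
  v = -3 + (13) = 10

Answer: 10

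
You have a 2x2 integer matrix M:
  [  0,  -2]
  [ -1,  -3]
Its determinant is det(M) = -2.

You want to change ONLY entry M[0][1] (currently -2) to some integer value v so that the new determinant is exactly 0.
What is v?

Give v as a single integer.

det is linear in entry M[0][1]: det = old_det + (v - -2) * C_01
Cofactor C_01 = 1
Want det = 0: -2 + (v - -2) * 1 = 0
  (v - -2) = 2 / 1 = 2
  v = -2 + (2) = 0

Answer: 0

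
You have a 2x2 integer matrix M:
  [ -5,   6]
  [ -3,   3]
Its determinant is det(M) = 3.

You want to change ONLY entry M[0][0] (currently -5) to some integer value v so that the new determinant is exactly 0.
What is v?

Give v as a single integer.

det is linear in entry M[0][0]: det = old_det + (v - -5) * C_00
Cofactor C_00 = 3
Want det = 0: 3 + (v - -5) * 3 = 0
  (v - -5) = -3 / 3 = -1
  v = -5 + (-1) = -6

Answer: -6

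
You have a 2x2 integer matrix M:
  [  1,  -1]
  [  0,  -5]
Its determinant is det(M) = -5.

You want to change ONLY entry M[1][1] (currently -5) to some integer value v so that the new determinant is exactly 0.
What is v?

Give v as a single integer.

Answer: 0

Derivation:
det is linear in entry M[1][1]: det = old_det + (v - -5) * C_11
Cofactor C_11 = 1
Want det = 0: -5 + (v - -5) * 1 = 0
  (v - -5) = 5 / 1 = 5
  v = -5 + (5) = 0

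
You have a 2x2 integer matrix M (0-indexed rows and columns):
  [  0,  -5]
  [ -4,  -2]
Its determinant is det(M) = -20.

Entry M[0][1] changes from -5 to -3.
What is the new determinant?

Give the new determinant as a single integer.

det is linear in row 0: changing M[0][1] by delta changes det by delta * cofactor(0,1).
Cofactor C_01 = (-1)^(0+1) * minor(0,1) = 4
Entry delta = -3 - -5 = 2
Det delta = 2 * 4 = 8
New det = -20 + 8 = -12

Answer: -12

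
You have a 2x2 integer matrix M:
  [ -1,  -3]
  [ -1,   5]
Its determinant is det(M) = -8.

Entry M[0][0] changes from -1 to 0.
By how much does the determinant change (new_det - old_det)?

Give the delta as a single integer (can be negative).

Cofactor C_00 = 5
Entry delta = 0 - -1 = 1
Det delta = entry_delta * cofactor = 1 * 5 = 5

Answer: 5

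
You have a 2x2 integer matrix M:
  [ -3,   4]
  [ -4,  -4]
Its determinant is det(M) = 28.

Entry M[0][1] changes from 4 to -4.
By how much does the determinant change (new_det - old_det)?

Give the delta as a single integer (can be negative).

Answer: -32

Derivation:
Cofactor C_01 = 4
Entry delta = -4 - 4 = -8
Det delta = entry_delta * cofactor = -8 * 4 = -32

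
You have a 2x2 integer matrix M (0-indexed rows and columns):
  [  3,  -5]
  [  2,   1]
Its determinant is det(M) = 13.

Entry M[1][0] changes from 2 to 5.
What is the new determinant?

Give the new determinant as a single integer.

det is linear in row 1: changing M[1][0] by delta changes det by delta * cofactor(1,0).
Cofactor C_10 = (-1)^(1+0) * minor(1,0) = 5
Entry delta = 5 - 2 = 3
Det delta = 3 * 5 = 15
New det = 13 + 15 = 28

Answer: 28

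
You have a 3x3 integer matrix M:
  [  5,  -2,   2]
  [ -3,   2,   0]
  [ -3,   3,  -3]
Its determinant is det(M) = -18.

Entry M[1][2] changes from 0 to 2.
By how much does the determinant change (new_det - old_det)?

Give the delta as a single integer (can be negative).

Answer: -18

Derivation:
Cofactor C_12 = -9
Entry delta = 2 - 0 = 2
Det delta = entry_delta * cofactor = 2 * -9 = -18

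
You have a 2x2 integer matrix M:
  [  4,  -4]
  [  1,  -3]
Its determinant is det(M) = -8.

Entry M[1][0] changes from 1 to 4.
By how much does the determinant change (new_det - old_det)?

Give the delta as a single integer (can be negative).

Answer: 12

Derivation:
Cofactor C_10 = 4
Entry delta = 4 - 1 = 3
Det delta = entry_delta * cofactor = 3 * 4 = 12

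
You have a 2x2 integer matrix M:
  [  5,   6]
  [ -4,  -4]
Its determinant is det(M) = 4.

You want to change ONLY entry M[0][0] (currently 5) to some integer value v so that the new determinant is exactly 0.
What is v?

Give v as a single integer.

Answer: 6

Derivation:
det is linear in entry M[0][0]: det = old_det + (v - 5) * C_00
Cofactor C_00 = -4
Want det = 0: 4 + (v - 5) * -4 = 0
  (v - 5) = -4 / -4 = 1
  v = 5 + (1) = 6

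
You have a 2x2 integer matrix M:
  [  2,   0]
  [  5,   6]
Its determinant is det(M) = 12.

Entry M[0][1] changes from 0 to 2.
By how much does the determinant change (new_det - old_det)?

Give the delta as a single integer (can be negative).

Answer: -10

Derivation:
Cofactor C_01 = -5
Entry delta = 2 - 0 = 2
Det delta = entry_delta * cofactor = 2 * -5 = -10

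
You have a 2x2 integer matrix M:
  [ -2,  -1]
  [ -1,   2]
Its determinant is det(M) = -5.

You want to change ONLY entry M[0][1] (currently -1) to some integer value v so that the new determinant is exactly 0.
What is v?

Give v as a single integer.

Answer: 4

Derivation:
det is linear in entry M[0][1]: det = old_det + (v - -1) * C_01
Cofactor C_01 = 1
Want det = 0: -5 + (v - -1) * 1 = 0
  (v - -1) = 5 / 1 = 5
  v = -1 + (5) = 4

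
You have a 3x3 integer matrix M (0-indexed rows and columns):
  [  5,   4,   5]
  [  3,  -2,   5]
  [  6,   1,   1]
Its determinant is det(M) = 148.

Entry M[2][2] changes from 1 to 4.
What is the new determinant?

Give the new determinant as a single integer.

Answer: 82

Derivation:
det is linear in row 2: changing M[2][2] by delta changes det by delta * cofactor(2,2).
Cofactor C_22 = (-1)^(2+2) * minor(2,2) = -22
Entry delta = 4 - 1 = 3
Det delta = 3 * -22 = -66
New det = 148 + -66 = 82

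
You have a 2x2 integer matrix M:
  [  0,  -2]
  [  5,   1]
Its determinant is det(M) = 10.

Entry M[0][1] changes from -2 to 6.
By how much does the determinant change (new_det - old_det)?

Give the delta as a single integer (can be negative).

Answer: -40

Derivation:
Cofactor C_01 = -5
Entry delta = 6 - -2 = 8
Det delta = entry_delta * cofactor = 8 * -5 = -40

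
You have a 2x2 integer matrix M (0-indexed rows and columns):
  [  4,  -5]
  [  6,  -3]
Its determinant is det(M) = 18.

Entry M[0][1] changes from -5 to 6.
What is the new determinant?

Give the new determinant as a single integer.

det is linear in row 0: changing M[0][1] by delta changes det by delta * cofactor(0,1).
Cofactor C_01 = (-1)^(0+1) * minor(0,1) = -6
Entry delta = 6 - -5 = 11
Det delta = 11 * -6 = -66
New det = 18 + -66 = -48

Answer: -48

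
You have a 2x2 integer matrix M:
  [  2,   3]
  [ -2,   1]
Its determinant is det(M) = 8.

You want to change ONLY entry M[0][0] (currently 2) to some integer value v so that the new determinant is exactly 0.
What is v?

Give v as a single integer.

Answer: -6

Derivation:
det is linear in entry M[0][0]: det = old_det + (v - 2) * C_00
Cofactor C_00 = 1
Want det = 0: 8 + (v - 2) * 1 = 0
  (v - 2) = -8 / 1 = -8
  v = 2 + (-8) = -6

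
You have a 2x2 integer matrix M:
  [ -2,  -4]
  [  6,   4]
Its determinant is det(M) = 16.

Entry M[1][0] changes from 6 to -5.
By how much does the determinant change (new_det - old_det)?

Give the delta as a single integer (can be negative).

Answer: -44

Derivation:
Cofactor C_10 = 4
Entry delta = -5 - 6 = -11
Det delta = entry_delta * cofactor = -11 * 4 = -44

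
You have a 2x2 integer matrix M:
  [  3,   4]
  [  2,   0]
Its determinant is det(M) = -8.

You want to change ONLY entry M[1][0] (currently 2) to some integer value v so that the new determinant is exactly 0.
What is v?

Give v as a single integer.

Answer: 0

Derivation:
det is linear in entry M[1][0]: det = old_det + (v - 2) * C_10
Cofactor C_10 = -4
Want det = 0: -8 + (v - 2) * -4 = 0
  (v - 2) = 8 / -4 = -2
  v = 2 + (-2) = 0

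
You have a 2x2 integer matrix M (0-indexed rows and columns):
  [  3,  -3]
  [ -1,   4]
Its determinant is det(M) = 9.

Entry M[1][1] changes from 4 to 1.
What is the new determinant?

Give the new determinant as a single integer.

Answer: 0

Derivation:
det is linear in row 1: changing M[1][1] by delta changes det by delta * cofactor(1,1).
Cofactor C_11 = (-1)^(1+1) * minor(1,1) = 3
Entry delta = 1 - 4 = -3
Det delta = -3 * 3 = -9
New det = 9 + -9 = 0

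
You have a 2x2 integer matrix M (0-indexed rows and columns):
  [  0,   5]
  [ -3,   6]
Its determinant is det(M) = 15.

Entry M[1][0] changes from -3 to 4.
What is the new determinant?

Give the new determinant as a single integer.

Answer: -20

Derivation:
det is linear in row 1: changing M[1][0] by delta changes det by delta * cofactor(1,0).
Cofactor C_10 = (-1)^(1+0) * minor(1,0) = -5
Entry delta = 4 - -3 = 7
Det delta = 7 * -5 = -35
New det = 15 + -35 = -20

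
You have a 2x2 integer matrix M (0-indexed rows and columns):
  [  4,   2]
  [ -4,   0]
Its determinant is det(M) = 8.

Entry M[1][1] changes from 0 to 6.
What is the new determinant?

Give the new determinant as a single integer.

Answer: 32

Derivation:
det is linear in row 1: changing M[1][1] by delta changes det by delta * cofactor(1,1).
Cofactor C_11 = (-1)^(1+1) * minor(1,1) = 4
Entry delta = 6 - 0 = 6
Det delta = 6 * 4 = 24
New det = 8 + 24 = 32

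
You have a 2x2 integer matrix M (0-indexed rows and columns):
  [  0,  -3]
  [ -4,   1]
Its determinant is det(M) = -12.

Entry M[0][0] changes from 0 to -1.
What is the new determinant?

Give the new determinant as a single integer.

det is linear in row 0: changing M[0][0] by delta changes det by delta * cofactor(0,0).
Cofactor C_00 = (-1)^(0+0) * minor(0,0) = 1
Entry delta = -1 - 0 = -1
Det delta = -1 * 1 = -1
New det = -12 + -1 = -13

Answer: -13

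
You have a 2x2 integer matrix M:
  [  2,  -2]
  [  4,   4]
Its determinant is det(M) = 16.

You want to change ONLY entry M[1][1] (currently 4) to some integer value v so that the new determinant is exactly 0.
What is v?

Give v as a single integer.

Answer: -4

Derivation:
det is linear in entry M[1][1]: det = old_det + (v - 4) * C_11
Cofactor C_11 = 2
Want det = 0: 16 + (v - 4) * 2 = 0
  (v - 4) = -16 / 2 = -8
  v = 4 + (-8) = -4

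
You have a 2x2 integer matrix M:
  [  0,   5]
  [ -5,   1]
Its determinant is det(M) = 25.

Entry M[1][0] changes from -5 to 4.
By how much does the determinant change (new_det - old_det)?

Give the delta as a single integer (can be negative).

Answer: -45

Derivation:
Cofactor C_10 = -5
Entry delta = 4 - -5 = 9
Det delta = entry_delta * cofactor = 9 * -5 = -45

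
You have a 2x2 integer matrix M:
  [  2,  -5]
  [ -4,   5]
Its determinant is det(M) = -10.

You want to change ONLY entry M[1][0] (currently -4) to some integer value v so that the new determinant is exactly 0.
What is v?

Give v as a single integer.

Answer: -2

Derivation:
det is linear in entry M[1][0]: det = old_det + (v - -4) * C_10
Cofactor C_10 = 5
Want det = 0: -10 + (v - -4) * 5 = 0
  (v - -4) = 10 / 5 = 2
  v = -4 + (2) = -2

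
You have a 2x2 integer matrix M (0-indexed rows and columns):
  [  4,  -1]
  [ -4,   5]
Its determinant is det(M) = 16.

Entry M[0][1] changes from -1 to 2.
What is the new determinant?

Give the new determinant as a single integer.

Answer: 28

Derivation:
det is linear in row 0: changing M[0][1] by delta changes det by delta * cofactor(0,1).
Cofactor C_01 = (-1)^(0+1) * minor(0,1) = 4
Entry delta = 2 - -1 = 3
Det delta = 3 * 4 = 12
New det = 16 + 12 = 28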